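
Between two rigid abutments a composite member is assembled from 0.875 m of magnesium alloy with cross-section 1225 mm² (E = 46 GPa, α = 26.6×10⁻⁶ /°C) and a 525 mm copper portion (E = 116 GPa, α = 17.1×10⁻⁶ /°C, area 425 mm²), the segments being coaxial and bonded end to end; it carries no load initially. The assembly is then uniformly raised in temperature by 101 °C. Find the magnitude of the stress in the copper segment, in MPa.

Free thermal expansion of the whole bar: Σ αᵢΔT Lᵢ = 26.6×10⁻⁶×101×875 + 17.1×10⁻⁶×101×525 = 3.258 mm.
The walls prevent any net length change, so an axial force P (same in every segment) develops. Compatibility: P · Σ Lᵢ/(AᵢEᵢ) = δ_free.
Σ Lᵢ/(AᵢEᵢ) = 875/(1225×46×10³) + 525/(425×116×10³) = 2.618×10⁻⁵ mm/N.
Hence P = δ_free / Σ(L/AE) = 3.258/2.618×10⁻⁵ = 124.4 kN (compressive).
σ_{copper} = P / A = 124400 / 425 = 292.8 MPa.

σ ≈ 293 MPa (compressive)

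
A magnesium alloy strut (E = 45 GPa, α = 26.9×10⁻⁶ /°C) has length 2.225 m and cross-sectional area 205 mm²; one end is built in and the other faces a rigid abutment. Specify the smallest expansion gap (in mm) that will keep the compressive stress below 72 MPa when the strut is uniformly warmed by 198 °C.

g ≈ 8.29 mm

Free expansion if unrestrained: δ_free = αΔT L = 26.9×10⁻⁶ × 198 × 2225 = 11.85 mm.
At the allowable stress the elastic shortening the wall may impose is σL/E = 72 × 2225 / (45×10³) = 3.56 mm.
So the gap has to take up the difference, g_min = δ_free − σL/E = 11.85 − 3.56 = 8.291 mm.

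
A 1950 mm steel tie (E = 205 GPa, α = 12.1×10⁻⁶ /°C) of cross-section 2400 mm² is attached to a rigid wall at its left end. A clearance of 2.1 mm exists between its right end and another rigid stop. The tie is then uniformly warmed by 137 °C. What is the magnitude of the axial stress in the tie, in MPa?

Free thermal elongation = αΔT L = 12.1×10⁻⁶ × 137 × 1950 = 3.233 mm.
After closing the 2.1 mm clearance, 3.233 − 2.1 = 1.133 mm of expansion remains to be suppressed by the wall.
That suppressed elongation corresponds to σ = E·Δ/L = 205×10³ × 1.133/1950 = 119.1 MPa.

σ ≈ 119 MPa (compressive)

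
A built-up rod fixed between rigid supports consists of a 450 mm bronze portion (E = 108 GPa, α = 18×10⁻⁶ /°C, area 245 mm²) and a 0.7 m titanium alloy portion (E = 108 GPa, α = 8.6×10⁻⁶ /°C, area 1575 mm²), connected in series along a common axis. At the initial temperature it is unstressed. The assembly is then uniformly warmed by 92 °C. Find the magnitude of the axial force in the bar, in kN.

P ≈ 61.5 kN (compressive)

With the walls removed the bar would change length by δ_free = Σ αᵢΔT Lᵢ = 18×10⁻⁶×92×450 + 8.6×10⁻⁶×92×700 = 1.299 mm.
The rigid supports impose zero overall length change; the single axial force P common to all segments must satisfy P Σ Lᵢ/(AᵢEᵢ) = δ_free.
Σ Lᵢ/(AᵢEᵢ) = 450/(245×108×10³) + 700/(1575×108×10³) = 2.112×10⁻⁵ mm/N.
Hence P = δ_free / Σ(L/AE) = 1.299/2.112×10⁻⁵ = 61.5 kN (compressive).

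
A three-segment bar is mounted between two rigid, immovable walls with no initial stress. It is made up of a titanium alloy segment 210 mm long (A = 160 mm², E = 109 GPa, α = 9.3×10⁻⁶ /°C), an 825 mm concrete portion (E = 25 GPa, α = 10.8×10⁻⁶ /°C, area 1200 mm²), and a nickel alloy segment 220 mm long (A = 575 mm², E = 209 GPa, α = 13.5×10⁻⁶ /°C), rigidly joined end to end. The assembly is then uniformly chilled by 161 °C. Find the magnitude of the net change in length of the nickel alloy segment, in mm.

If the supports were absent, the total length change would be Σ αᵢΔT Lᵢ = 9.3×10⁻⁶×161×210 + 10.8×10⁻⁶×161×825 + 13.5×10⁻⁶×161×220 = 2.227 mm.
Since the ends are fixed, an axial force P builds up, equal in every segment, with P · Σ Lᵢ/(AᵢEᵢ) = δ_free.
Σ Lᵢ/(AᵢEᵢ) = 210/(160×109×10³) + 825/(1200×25×10³) + 220/(575×209×10³) = 4.137×10⁻⁵ mm/N.
Hence P = δ_free / Σ(L/AE) = 2.227/4.137×10⁻⁵ = 53.83 kN (tensile).
For the nickel alloy segment, free thermal change = 13.5×10⁻⁶×161×220 = 0.4782 mm and elastic change from P = 53830×220/(575×209×10³) = 0.09855 mm; these oppose, so the net change is 0.38 mm (segment shortens).

|ΔL| ≈ 0.38 mm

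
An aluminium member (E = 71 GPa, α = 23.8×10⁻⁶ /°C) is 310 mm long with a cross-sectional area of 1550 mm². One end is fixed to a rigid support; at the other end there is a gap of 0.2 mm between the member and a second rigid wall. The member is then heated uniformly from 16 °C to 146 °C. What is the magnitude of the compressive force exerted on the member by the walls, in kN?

Unrestrained expansion: δ_free = αΔT L = 23.8×10⁻⁶ × 130 × 310 = 0.9591 mm.
The gap closes (δ_free > 0.2 mm) and the wall then resists a further 0.9591 − 0.2 = 0.7591 mm of expansion.
Compatibility: PL/(AE) = 0.7591 mm, so σ = P/A = E × (0.7591/310) = 173.9 MPa.
P = σA = 173.9 × 1550 = 269.5 kN.

P ≈ 269 kN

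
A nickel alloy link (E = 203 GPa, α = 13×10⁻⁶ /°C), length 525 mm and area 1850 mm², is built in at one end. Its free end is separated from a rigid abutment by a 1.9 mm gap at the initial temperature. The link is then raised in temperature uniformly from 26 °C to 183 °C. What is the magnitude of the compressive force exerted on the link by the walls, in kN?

P ≈ 0 kN

If the wall were absent the link would grow by αΔT L = 13×10⁻⁶ × 157 × 525 = 1.072 mm.
Since δ_free = 1.07 mm is less than the 1.9 mm gap, the link never touches the wall. No axial force develops.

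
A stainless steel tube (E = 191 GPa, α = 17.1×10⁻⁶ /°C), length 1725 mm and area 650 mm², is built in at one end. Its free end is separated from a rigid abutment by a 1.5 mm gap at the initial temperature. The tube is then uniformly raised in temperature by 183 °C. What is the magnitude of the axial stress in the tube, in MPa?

σ ≈ 432 MPa (compressive)

Free thermal elongation = αΔT L = 17.1×10⁻⁶ × 183 × 1725 = 5.398 mm.
The gap closes (δ_free > 1.5 mm) and the wall then resists a further 5.398 − 1.5 = 3.898 mm of expansion.
Compatibility: PL/(AE) = 3.898 mm, so σ = P/A = E × (3.898/1725) = 431.6 MPa.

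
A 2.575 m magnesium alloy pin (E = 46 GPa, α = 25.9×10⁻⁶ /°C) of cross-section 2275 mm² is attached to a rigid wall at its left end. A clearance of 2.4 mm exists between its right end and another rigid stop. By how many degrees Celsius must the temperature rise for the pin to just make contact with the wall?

Contact occurs when the free expansion equals the gap: αΔT L = 2.4 mm.
ΔT = 2.4 / (25.9×10⁻⁶ × 2575) = 35.99 °C.

ΔT ≈ 36 °C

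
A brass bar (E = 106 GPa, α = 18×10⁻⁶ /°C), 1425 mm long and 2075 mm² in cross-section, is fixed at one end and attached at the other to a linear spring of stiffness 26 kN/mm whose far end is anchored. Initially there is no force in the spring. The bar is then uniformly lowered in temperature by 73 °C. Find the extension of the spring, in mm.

δ ≈ 1.6 mm

The unrestrained thermal change is αΔT L = 18×10⁻⁶ × 73 × 1425 = 1.872 mm.
With a force P in the spring, the elastic change of the bar is PL/(AE) and that of the spring is P/k; compatibility requires their sum to equal δ_free.
So P = δ_free / [L/(AE) + 1/k] = 1.872 / [ 1425/(2075×106×10³) + 1/(26×10³) ].
P = 1.872 / 4.494×10⁻⁵ = 41670 N.
Spring extension = P/k = 41670/(26×10³) = 1.603 mm.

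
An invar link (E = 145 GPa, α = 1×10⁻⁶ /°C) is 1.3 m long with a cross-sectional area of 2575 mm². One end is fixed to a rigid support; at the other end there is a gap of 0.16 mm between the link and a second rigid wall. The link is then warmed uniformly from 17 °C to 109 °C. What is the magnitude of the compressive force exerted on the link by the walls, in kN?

P ≈ 0 kN

Free thermal elongation = αΔT L = 1×10⁻⁶ × 92 × 1300 = 0.1196 mm.
Since δ_free = 0.12 mm is less than the 0.16 mm gap, the link never touches the wall. No axial force develops.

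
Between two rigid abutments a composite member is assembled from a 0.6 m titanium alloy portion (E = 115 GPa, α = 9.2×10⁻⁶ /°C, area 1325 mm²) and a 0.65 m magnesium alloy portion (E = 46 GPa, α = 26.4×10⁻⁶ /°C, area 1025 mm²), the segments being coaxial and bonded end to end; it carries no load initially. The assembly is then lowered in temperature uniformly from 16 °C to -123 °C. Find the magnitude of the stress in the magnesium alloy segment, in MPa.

With the walls removed the bar would change length by δ_free = Σ αᵢΔT Lᵢ = 9.2×10⁻⁶×139×600 + 26.4×10⁻⁶×139×650 = 3.153 mm.
The walls prevent any net length change, so an axial force P (same in every segment) develops. Compatibility: P · Σ Lᵢ/(AᵢEᵢ) = δ_free.
The series flexibility is Σ Lᵢ/(AᵢEᵢ) = 600/(1325×115×10³) + 650/(1025×46×10³) = 1.772×10⁻⁵ mm/N.
Hence P = δ_free / Σ(L/AE) = 3.153/1.772×10⁻⁵ = 177.9 kN (tensile).
σ_{magnesium alloy} = P / A = 177900 / 1025 = 173.5 MPa.

σ ≈ 174 MPa (tensile)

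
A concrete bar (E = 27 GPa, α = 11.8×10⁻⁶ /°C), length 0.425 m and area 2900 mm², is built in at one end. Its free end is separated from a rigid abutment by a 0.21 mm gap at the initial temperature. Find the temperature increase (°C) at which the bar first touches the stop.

Contact occurs when the free expansion equals the gap: αΔT L = 0.21 mm.
So ΔT = g/(αL) = 0.21/(11.8×10⁻⁶ × 425) = 41.87 °C.

ΔT ≈ 41.9 °C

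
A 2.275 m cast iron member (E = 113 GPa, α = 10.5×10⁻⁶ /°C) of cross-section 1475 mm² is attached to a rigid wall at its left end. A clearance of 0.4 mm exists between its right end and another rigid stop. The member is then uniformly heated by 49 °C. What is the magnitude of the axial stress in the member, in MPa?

σ ≈ 38.3 MPa (compressive)

If the wall were absent the member would grow by αΔT L = 10.5×10⁻⁶ × 49 × 2275 = 1.17 mm.
This exceeds the 0.4 mm gap, so the wall pushes back. The portion of expansion that must be recovered elastically is δ_free − gap = 1.17 − 0.4 = 0.7705 mm.
That suppressed elongation corresponds to σ = E·Δ/L = 113×10³ × 0.7705/2275 = 38.27 MPa.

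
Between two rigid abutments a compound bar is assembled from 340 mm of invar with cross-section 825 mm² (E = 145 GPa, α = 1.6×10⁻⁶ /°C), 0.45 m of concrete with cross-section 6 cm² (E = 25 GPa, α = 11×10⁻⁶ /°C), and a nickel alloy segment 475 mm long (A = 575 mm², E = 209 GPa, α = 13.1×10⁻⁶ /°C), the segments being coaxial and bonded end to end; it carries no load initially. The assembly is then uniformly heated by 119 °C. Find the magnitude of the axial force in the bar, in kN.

P ≈ 37.9 kN (compressive)

Free thermal expansion of the whole bar: Σ αᵢΔT Lᵢ = 1.6×10⁻⁶×119×340 + 11×10⁻⁶×119×450 + 13.1×10⁻⁶×119×475 = 1.394 mm.
Since the ends are fixed, an axial force P builds up, equal in every segment, with P · Σ Lᵢ/(AᵢEᵢ) = δ_free.
Σ Lᵢ/(AᵢEᵢ) = 340/(825×145×10³) + 450/(600×25×10³) + 475/(575×209×10³) = 3.679×10⁻⁵ mm/N.
So P = 1.394 / 3.679×10⁻⁵ = 37.89 kN, compressive.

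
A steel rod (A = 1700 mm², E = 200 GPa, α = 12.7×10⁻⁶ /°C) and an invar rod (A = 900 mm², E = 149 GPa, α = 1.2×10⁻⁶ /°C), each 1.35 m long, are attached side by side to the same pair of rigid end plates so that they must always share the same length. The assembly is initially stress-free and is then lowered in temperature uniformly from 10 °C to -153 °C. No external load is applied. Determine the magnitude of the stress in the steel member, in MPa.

σ ≈ 106 MPa (tensile)

The steel has the larger α, so on cooling it would change length more than the invar if both were free. The rigid plates force a common final length, so the steel is put into tension and the invar into compression, with equal and opposite forces P (no external load).
Setting the final lengths equal and cancelling L: (α₁ − α₂)ΔT = P/(A₁E₁) + P/(A₂E₂).
|α₁ − α₂|·ΔT = 11.5×10⁻⁶ × 163 = 0.001875.
1/(A₁E₁) + 1/(A₂E₂) = 1/(1700×200×10³) + 1/(900×149×10³) = 1.04×10⁻⁸ N⁻¹.
P = 0.001875 / 1.04×10⁻⁸ = 180300 N = 180.3 kN.
σ_{steel} = P/A₁ = 180300/1700 = 106 MPa, tensile.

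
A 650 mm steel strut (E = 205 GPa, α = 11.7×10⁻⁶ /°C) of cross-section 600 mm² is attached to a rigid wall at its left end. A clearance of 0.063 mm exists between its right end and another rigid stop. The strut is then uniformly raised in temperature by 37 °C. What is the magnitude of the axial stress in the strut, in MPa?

σ ≈ 68.9 MPa (compressive)

Unrestrained expansion: δ_free = αΔT L = 11.7×10⁻⁶ × 37 × 650 = 0.2814 mm.
The gap closes (δ_free > 0.063 mm) and the wall then resists a further 0.2814 − 0.063 = 0.2184 mm of expansion.
Compatibility: PL/(AE) = 0.2184 mm, so σ = P/A = E × (0.2184/650) = 68.88 MPa.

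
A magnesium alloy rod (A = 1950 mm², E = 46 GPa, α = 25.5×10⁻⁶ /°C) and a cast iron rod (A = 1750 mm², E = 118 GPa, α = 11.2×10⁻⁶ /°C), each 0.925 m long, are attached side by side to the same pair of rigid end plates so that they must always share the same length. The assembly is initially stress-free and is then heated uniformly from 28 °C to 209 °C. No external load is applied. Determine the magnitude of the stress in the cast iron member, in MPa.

σ ≈ 92.5 MPa (tensile)

Both members must finish at the same length. With the larger α, the magnesium alloy tends to over-expand; the plates restrain it, putting the magnesium alloy in compression and the cast iron in tension. With no external load the two internal forces are equal and opposite, magnitude P.
Setting the final lengths equal and cancelling L: (α₁ − α₂)ΔT = P/(A₁E₁) + P/(A₂E₂).
|α₁ − α₂|·ΔT = 14.3×10⁻⁶ × 181 = 0.002588.
1/(A₁E₁) + 1/(A₂E₂) = 1/(1950×46×10³) + 1/(1750×118×10³) = 1.599×10⁻⁸ N⁻¹.
P = 0.002588 / 1.599×10⁻⁸ = 161900 N = 161.9 kN.
σ_{cast iron} = P/A₂ = 161900/1750 = 92.49 MPa, tensile.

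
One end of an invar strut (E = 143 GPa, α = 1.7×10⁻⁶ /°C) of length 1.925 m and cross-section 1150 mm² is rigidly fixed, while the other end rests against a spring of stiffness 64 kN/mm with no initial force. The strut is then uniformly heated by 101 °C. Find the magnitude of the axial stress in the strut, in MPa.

Free thermal expansion: δ_free = αΔT L = 1.7×10⁻⁶ × 101 × 1925 = 0.3305 mm.
Let P be the compressive force at the spring. The strut shortens elastically by PL/(AE) and the spring compresses by P/k; together these equal δ_free.
So P = δ_free / [L/(AE) + 1/k] = 0.3305 / [ 1925/(1150×143×10³) + 1/(64×10³) ].
P = 0.3305 / 2.733×10⁻⁵ = 12090 N.
σ = P/A = 12090/1150 = 10.52 MPa.

σ ≈ 10.5 MPa (compressive)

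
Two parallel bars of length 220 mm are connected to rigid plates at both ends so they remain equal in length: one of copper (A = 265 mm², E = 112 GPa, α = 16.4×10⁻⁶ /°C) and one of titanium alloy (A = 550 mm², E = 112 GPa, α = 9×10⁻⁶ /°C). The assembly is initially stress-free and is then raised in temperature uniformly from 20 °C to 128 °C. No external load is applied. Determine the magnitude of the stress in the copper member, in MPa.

σ ≈ 60.4 MPa (compressive)

The copper has the larger α, so on heating it would change length more than the titanium alloy if both were free. The rigid plates force a common final length, so the copper is put into compression and the titanium alloy into tension, with equal and opposite forces P (no external load).
Equating the net (thermal + elastic) strains gives |α₁ − α₂|·ΔT = P·[1/(A₁E₁) + 1/(A₂E₂)].
|α₁ − α₂|·ΔT = 7.4×10⁻⁶ × 108 = 0.0007992.
1/(A₁E₁) + 1/(A₂E₂) = 1/(265×112×10³) + 1/(550×112×10³) = 4.993×10⁻⁸ N⁻¹.
So P = 0.0007992 / 4.993×10⁻⁸ = 16.01 kN.
σ_{copper} = P/A₁ = 16010/265 = 60.41 MPa, compressive.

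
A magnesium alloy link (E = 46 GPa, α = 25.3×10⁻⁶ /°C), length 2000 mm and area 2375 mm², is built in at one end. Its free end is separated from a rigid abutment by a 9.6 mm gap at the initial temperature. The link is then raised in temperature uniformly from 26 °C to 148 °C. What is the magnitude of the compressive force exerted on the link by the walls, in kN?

P ≈ 0 kN

If the wall were absent the link would grow by αΔT L = 25.3×10⁻⁶ × 122 × 2000 = 6.173 mm.
This is smaller than the 9.6 mm clearance, so the link expands freely without reaching the stop — the stress is zero.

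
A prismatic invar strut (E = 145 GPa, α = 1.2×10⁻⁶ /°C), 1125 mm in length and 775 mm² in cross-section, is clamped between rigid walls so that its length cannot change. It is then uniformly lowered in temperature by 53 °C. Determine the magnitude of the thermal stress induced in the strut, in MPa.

σ ≈ 9.22 MPa (tensile)

With length fixed, the mechanical strain must cancel the thermal strain αΔT = 1.2×10⁻⁶ × 53 = 63.6×10⁻⁶.
Hence σ = E·αΔT = 145×10³ × 63.6×10⁻⁶ = 9.222 MPa, tensile.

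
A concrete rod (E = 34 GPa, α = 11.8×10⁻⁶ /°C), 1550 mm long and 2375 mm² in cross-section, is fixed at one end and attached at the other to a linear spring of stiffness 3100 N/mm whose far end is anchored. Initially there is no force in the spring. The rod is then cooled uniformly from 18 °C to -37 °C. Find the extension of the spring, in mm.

δ ≈ 0.949 mm

Free thermal contraction: δ_free = αΔT L = 11.8×10⁻⁶ × 55 × 1550 = 1.006 mm.
Let P be the tensile force in the spring. The rod extends elastically by PL/(AE) and the spring stretches by P/k; together these equal δ_free.
P [ L/(AE) + 1/k ] = δ_free → P [ 1550/(2375×34×10³) + 1/(3100) ] = 1.006.
P = 1.006 / 0.0003418 = 2943 N.
Spring extension = P/k = 2943/(3100) = 0.9495 mm.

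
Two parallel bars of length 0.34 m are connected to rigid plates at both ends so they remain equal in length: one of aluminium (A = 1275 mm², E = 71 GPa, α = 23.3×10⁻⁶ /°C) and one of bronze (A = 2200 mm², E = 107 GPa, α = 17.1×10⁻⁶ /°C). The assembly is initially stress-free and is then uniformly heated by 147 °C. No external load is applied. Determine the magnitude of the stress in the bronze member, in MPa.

Both members must finish at the same length. With the larger α, the aluminium tends to over-expand; the plates restrain it, putting the aluminium in compression and the bronze in tension. With no external load the two internal forces are equal and opposite, magnitude P.
Compatibility of the two members (thermal + elastic change equal): (α₁ − α₂)ΔT = P·[1/(A₁E₁) + 1/(A₂E₂)].
|α₁ − α₂|·ΔT = 6.2×10⁻⁶ × 147 = 0.0009114.
1/(A₁E₁) + 1/(A₂E₂) = 1/(1275×71×10³) + 1/(2200×107×10³) = 1.529×10⁻⁸ N⁻¹.
P = 0.0009114 / 1.529×10⁻⁸ = 59590 N = 59.59 kN.
σ_{bronze} = P/A₂ = 59590/2200 = 27.09 MPa, tensile.

σ ≈ 27.1 MPa (tensile)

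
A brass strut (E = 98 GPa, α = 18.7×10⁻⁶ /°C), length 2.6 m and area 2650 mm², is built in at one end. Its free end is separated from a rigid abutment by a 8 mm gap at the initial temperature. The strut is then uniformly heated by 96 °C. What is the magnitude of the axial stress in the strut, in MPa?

σ ≈ 0 MPa

If the wall were absent the strut would grow by αΔT L = 18.7×10⁻⁶ × 96 × 2600 = 4.668 mm.
This is smaller than the 8 mm clearance, so the strut expands freely without reaching the stop — the stress is zero.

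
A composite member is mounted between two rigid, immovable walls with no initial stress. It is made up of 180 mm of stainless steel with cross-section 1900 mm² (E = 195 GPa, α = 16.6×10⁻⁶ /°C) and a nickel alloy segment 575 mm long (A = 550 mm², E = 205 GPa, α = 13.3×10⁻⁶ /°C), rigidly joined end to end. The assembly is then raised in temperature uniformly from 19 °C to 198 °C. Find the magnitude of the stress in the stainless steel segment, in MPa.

If the supports were absent, the total length change would be Σ αᵢΔT Lᵢ = 16.6×10⁻⁶×179×180 + 13.3×10⁻⁶×179×575 = 1.904 mm.
The rigid supports impose zero overall length change; the single axial force P common to all segments must satisfy P Σ Lᵢ/(AᵢEᵢ) = δ_free.
Σ Lᵢ/(AᵢEᵢ) = 180/(1900×195×10³) + 575/(550×205×10³) = 5.586×10⁻⁶ mm/N.
P = 1.904 / 5.586×10⁻⁶ = 340800 N = 340.8 kN, compressive.
σ_{stainless steel} = P / A = 340800 / 1900 = 179.4 MPa.

σ ≈ 179 MPa (compressive)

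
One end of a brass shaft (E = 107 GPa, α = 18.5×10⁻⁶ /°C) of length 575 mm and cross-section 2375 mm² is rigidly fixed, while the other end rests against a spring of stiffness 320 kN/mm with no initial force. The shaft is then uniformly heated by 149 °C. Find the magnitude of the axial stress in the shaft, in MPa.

σ ≈ 124 MPa (compressive)

The unrestrained thermal change is αΔT L = 18.5×10⁻⁶ × 149 × 575 = 1.585 mm.
Let P be the compressive force at the spring. The shaft shortens elastically by PL/(AE) and the spring compresses by P/k; together these equal δ_free.
So P = δ_free / [L/(AE) + 1/k] = 1.585 / [ 575/(2375×107×10³) + 1/(320×10³) ].
P = 1.585 / 5.388×10⁻⁶ = 294200 N.
σ = P/A = 294200/2375 = 123.9 MPa.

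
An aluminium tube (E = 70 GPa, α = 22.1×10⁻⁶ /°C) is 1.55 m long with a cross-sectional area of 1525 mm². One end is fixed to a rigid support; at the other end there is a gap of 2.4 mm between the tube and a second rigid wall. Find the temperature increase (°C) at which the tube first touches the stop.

ΔT ≈ 70.1 °C

Contact occurs when the free expansion equals the gap: αΔT L = 2.4 mm.
ΔT = 2.4 / (22.1×10⁻⁶ × 1550) = 70.06 °C.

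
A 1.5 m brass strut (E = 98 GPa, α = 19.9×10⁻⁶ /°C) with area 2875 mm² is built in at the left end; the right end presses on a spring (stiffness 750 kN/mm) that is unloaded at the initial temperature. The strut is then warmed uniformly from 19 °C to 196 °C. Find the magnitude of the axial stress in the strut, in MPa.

σ ≈ 276 MPa (compressive)

The unrestrained thermal change is αΔT L = 19.9×10⁻⁶ × 177 × 1500 = 5.283 mm.
Let P be the compressive force at the spring. The strut shortens elastically by PL/(AE) and the spring compresses by P/k; together these equal δ_free.
So P = δ_free / [L/(AE) + 1/k] = 5.283 / [ 1500/(2875×98×10³) + 1/(750×10³) ].
P = 5.283 / 6.657×10⁻⁶ = 793600 N.
σ = P/A = 793600/2875 = 276.1 MPa.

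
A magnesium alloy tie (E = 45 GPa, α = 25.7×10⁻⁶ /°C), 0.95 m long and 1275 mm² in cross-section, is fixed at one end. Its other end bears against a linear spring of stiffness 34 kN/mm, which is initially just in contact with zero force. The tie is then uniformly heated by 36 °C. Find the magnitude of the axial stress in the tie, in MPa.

σ ≈ 15 MPa (compressive)

The unrestrained thermal change is αΔT L = 25.7×10⁻⁶ × 36 × 950 = 0.8789 mm.
Let P be the compressive force at the spring. The tie shortens elastically by PL/(AE) and the spring compresses by P/k; together these equal δ_free.
P [ L/(AE) + 1/k ] = δ_free → P [ 950/(1275×45×10³) + 1/(34×10³) ] = 0.8789.
P = 0.8789 / 4.597×10⁻⁵ = 19120 N.
σ = P/A = 19120/1275 = 15 MPa.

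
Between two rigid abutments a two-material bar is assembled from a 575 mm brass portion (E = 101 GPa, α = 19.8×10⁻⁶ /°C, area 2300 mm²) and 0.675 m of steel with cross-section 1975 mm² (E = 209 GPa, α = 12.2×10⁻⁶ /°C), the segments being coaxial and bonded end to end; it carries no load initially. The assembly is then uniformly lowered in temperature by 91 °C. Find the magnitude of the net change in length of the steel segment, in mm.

|ΔL| ≈ 0.0391 mm

Free thermal contraction of the whole bar: Σ αᵢΔT Lᵢ = 19.8×10⁻⁶×91×575 + 12.2×10⁻⁶×91×675 = 1.785 mm.
The rigid supports impose zero overall length change; the single axial force P common to all segments must satisfy P Σ Lᵢ/(AᵢEᵢ) = δ_free.
The series flexibility is Σ Lᵢ/(AᵢEᵢ) = 575/(2300×101×10³) + 675/(1975×209×10³) = 4.111×10⁻⁶ mm/N.
Hence P = δ_free / Σ(L/AE) = 1.785/4.111×10⁻⁶ = 434.4 kN (tensile).
For the steel segment, free thermal change = 12.2×10⁻⁶×91×675 = 0.7494 mm and elastic change from P = 434400×675/(1975×209×10³) = 0.7103 mm; these oppose, so the net change is 0.0391 mm (segment shortens).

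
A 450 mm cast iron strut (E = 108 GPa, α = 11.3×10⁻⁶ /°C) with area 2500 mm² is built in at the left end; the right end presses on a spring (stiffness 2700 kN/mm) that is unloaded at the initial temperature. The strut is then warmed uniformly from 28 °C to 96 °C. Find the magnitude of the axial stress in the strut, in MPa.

The unrestrained thermal change is αΔT L = 11.3×10⁻⁶ × 68 × 450 = 0.3458 mm.
Let P be the compressive force at the spring. The strut shortens elastically by PL/(AE) and the spring compresses by P/k; together these equal δ_free.
P [ L/(AE) + 1/k ] = δ_free → P [ 450/(2500×108×10³) + 1/(2700×10³) ] = 0.3458.
P = 0.3458 / 2.037×10⁻⁶ = 169700 N.
σ = P/A = 169700/2500 = 67.9 MPa.

σ ≈ 67.9 MPa (compressive)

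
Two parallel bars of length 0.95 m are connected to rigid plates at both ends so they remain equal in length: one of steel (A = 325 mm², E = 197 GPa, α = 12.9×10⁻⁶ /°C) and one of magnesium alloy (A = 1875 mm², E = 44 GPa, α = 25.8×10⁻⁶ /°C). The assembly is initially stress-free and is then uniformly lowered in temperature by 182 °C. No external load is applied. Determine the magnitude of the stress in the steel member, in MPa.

Both members must finish at the same length. With the larger α, the magnesium alloy tends to over-contract; the plates restrain it, putting the magnesium alloy in tension and the steel in compression. With no external load the two internal forces are equal and opposite, magnitude P.
Compatibility of the two members (thermal + elastic change equal): (α₁ − α₂)ΔT = P·[1/(A₁E₁) + 1/(A₂E₂)].
|α₁ − α₂|·ΔT = 12.9×10⁻⁶ × 182 = 0.002348.
1/(A₁E₁) + 1/(A₂E₂) = 1/(325×197×10³) + 1/(1875×44×10³) = 2.774×10⁻⁸ N⁻¹.
P = 0.002348 / 2.774×10⁻⁸ = 84640 N = 84.64 kN.
σ_{steel} = P/A₁ = 84640/325 = 260.4 MPa, compressive.

σ ≈ 260 MPa (compressive)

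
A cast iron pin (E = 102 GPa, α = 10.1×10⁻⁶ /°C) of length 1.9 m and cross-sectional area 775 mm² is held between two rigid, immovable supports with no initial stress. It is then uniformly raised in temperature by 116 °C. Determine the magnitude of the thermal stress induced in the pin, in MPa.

Because both ends are immovable the net strain is zero, and the suppressed thermal strain is αΔT = 10.1×10⁻⁶ × 116 = 1171.6×10⁻⁶.
σ = EαΔT = 102×10³ × 10.1×10⁻⁶ × 116 = 119.5 MPa (compressive; the pin is trying to expand).

σ ≈ 120 MPa (compressive)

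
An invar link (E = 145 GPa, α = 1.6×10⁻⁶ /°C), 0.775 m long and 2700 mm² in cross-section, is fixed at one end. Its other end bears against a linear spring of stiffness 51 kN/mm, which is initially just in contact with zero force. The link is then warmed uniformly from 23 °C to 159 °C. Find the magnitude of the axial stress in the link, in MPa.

σ ≈ 2.89 MPa (compressive)

The unrestrained thermal change is αΔT L = 1.6×10⁻⁶ × 136 × 775 = 0.1686 mm.
With a force P in the spring, the elastic change of the link is PL/(AE) and that of the spring is P/k; compatibility requires their sum to equal δ_free.
So P = δ_free / [L/(AE) + 1/k] = 0.1686 / [ 775/(2700×145×10³) + 1/(51×10³) ].
P = 0.1686 / 2.159×10⁻⁵ = 7812 N.
σ = P/A = 7812/2700 = 2.893 MPa.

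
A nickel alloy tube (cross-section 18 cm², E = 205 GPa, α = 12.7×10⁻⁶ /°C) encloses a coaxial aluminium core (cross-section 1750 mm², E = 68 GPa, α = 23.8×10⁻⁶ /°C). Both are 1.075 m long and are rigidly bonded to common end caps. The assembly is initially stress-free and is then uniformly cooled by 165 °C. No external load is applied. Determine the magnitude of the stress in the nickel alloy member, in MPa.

Both members must finish at the same length. With the larger α, the aluminium tends to over-contract; the plates restrain it, putting the aluminium in tension and the nickel alloy in compression. With no external load the two internal forces are equal and opposite, magnitude P.
Compatibility of the two members (thermal + elastic change equal): (α₁ − α₂)ΔT = P·[1/(A₁E₁) + 1/(A₂E₂)].
|α₁ − α₂|·ΔT = 11.1×10⁻⁶ × 165 = 0.001832.
1/(A₁E₁) + 1/(A₂E₂) = 1/(1800×205×10³) + 1/(1750×68×10³) = 1.111×10⁻⁸ N⁻¹.
P = 0.001832 / 1.111×10⁻⁸ = 164800 N = 164.8 kN.
σ_{nickel alloy} = P/A₁ = 164800/1800 = 91.56 MPa, compressive.

σ ≈ 91.6 MPa (compressive)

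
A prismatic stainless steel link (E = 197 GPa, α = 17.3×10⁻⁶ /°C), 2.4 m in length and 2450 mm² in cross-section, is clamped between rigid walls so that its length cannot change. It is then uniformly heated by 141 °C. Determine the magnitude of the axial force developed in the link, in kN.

P ≈ 1180 kN (compressive)

With zero net strain, σ = E·αΔT = 197 GPa × 17.3×10⁻⁶ × 141 = 480.5 MPa.
Then P = σA = 480.5 × 2450 mm² = 1177 kN, compressive.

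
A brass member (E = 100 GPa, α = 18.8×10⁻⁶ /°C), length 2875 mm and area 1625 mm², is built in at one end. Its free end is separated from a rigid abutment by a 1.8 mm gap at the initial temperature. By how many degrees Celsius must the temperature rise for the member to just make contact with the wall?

ΔT ≈ 33.3 °C

Contact occurs when the free expansion equals the gap: αΔT L = 1.8 mm.
So ΔT = g/(αL) = 1.8/(18.8×10⁻⁶ × 2875) = 33.3 °C.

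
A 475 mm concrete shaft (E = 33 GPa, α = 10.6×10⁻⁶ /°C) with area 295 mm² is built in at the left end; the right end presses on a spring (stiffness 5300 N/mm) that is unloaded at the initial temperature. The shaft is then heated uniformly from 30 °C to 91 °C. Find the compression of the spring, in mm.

The unrestrained thermal change is αΔT L = 10.6×10⁻⁶ × 61 × 475 = 0.3071 mm.
With a force P in the spring, the elastic change of the shaft is PL/(AE) and that of the spring is P/k; compatibility requires their sum to equal δ_free.
So P = δ_free / [L/(AE) + 1/k] = 0.3071 / [ 475/(295×33×10³) + 1/(5300) ].
P = 0.3071 / 0.0002375 = 1293 N.
Spring compression = P/k = 1293/(5300) = 0.244 mm.

δ ≈ 0.244 mm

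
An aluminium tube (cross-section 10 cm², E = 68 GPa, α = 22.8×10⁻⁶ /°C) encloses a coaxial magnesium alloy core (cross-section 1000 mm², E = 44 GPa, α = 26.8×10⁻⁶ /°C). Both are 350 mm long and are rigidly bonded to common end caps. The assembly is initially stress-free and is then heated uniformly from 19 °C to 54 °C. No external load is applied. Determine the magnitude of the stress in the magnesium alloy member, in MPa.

σ ≈ 3.74 MPa (compressive)

Both members must finish at the same length. With the larger α, the magnesium alloy tends to over-expand; the plates restrain it, putting the magnesium alloy in compression and the aluminium in tension. With no external load the two internal forces are equal and opposite, magnitude P.
Compatibility of the two members (thermal + elastic change equal): (α₁ − α₂)ΔT = P·[1/(A₁E₁) + 1/(A₂E₂)].
|α₁ − α₂|·ΔT = 4×10⁻⁶ × 35 = 0.00014.
1/(A₁E₁) + 1/(A₂E₂) = 1/(1000×68×10³) + 1/(1000×44×10³) = 3.743×10⁻⁸ N⁻¹.
So P = 0.00014 / 3.743×10⁻⁸ = 3.74 kN.
σ_{magnesium alloy} = P/A₂ = 3740/1000 = 3.74 MPa, compressive.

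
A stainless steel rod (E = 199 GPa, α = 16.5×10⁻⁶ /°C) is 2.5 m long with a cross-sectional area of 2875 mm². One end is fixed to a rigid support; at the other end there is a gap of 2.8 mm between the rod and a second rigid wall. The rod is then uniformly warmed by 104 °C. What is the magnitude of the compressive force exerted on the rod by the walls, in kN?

P ≈ 341 kN

Unrestrained expansion: δ_free = αΔT L = 16.5×10⁻⁶ × 104 × 2500 = 4.29 mm.
The gap closes (δ_free > 2.8 mm) and the wall then resists a further 4.29 − 2.8 = 1.49 mm of expansion.
Compatibility: PL/(AE) = 1.49 mm, so σ = P/A = E × (1.49/2500) = 118.6 MPa.
P = σA = 118.6 × 2875 = 341 kN.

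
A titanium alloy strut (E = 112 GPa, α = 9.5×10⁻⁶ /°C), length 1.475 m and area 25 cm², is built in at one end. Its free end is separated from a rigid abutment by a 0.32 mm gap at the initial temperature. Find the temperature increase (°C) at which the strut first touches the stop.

The gap closes when αΔT L = 0.32 mm, since the strut is still unstressed at that instant.
ΔT = 0.32 / (9.5×10⁻⁶ × 1475) = 22.84 °C.

ΔT ≈ 22.8 °C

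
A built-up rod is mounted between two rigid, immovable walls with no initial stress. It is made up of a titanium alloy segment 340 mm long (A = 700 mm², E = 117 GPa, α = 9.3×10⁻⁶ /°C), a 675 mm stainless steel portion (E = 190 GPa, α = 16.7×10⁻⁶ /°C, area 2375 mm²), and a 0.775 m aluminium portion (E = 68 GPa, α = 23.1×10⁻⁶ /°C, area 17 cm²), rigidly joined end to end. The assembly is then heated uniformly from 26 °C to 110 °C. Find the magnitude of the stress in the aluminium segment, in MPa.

σ ≈ 129 MPa (compressive)

With the walls removed the bar would change length by δ_free = Σ αᵢΔT Lᵢ = 9.3×10⁻⁶×84×340 + 16.7×10⁻⁶×84×675 + 23.1×10⁻⁶×84×775 = 2.716 mm.
The rigid supports impose zero overall length change; the single axial force P common to all segments must satisfy P Σ Lᵢ/(AᵢEᵢ) = δ_free.
Σ Lᵢ/(AᵢEᵢ) = 340/(700×117×10³) + 675/(2375×190×10³) + 775/(1700×68×10³) = 1.235×10⁻⁵ mm/N.
Hence P = δ_free / Σ(L/AE) = 2.716/1.235×10⁻⁵ = 219.9 kN (compressive).
σ_{aluminium} = P / A = 219900 / 1700 = 129.4 MPa.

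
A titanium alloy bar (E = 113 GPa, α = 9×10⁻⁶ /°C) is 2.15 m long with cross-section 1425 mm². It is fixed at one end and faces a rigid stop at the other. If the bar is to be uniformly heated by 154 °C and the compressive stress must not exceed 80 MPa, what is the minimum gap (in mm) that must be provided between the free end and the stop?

With no wall the bar would lengthen by αΔT L = 9×10⁻⁶ × 154 × 2150 = 2.98 mm.
A stress of 80 MPa corresponds to the wall pushing the bar back by σL/E = 80×2150/(113×10³) = 1.522 mm.
So the gap has to take up the difference, g_min = δ_free − σL/E = 2.98 − 1.522 = 1.458 mm.

g ≈ 1.46 mm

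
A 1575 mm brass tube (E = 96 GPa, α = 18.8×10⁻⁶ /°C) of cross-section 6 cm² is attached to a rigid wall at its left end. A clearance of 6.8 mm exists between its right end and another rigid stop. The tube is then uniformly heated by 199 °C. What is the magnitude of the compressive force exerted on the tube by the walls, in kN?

If the wall were absent the tube would grow by αΔT L = 18.8×10⁻⁶ × 199 × 1575 = 5.892 mm.
This is smaller than the 6.8 mm clearance, so the tube expands freely without reaching the stop — the stress is zero.

P ≈ 0 kN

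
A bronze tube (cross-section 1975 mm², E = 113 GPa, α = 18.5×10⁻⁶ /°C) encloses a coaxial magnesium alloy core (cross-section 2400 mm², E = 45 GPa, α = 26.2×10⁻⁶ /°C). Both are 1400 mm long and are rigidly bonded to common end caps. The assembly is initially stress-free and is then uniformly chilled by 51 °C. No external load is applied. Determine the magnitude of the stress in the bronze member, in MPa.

The magnesium alloy has the larger α, so on cooling it would change length more than the bronze if both were free. The rigid plates force a common final length, so the magnesium alloy is put into tension and the bronze into compression, with equal and opposite forces P (no external load).
Setting the final lengths equal and cancelling L: (α₁ − α₂)ΔT = P/(A₁E₁) + P/(A₂E₂).
|α₁ − α₂|·ΔT = 7.7×10⁻⁶ × 51 = 0.0003927.
1/(A₁E₁) + 1/(A₂E₂) = 1/(1975×113×10³) + 1/(2400×45×10³) = 1.374×10⁻⁸ N⁻¹.
So P = 0.0003927 / 1.374×10⁻⁸ = 28.58 kN.
σ_{bronze} = P/A₁ = 28580/1975 = 14.47 MPa, compressive.

σ ≈ 14.5 MPa (compressive)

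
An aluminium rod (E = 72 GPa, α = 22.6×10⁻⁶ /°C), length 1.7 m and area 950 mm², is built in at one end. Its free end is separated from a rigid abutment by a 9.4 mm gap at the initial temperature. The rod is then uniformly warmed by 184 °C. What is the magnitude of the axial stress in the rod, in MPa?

Free thermal elongation = αΔT L = 22.6×10⁻⁶ × 184 × 1700 = 7.069 mm.
This is smaller than the 9.4 mm clearance, so the rod expands freely without reaching the stop — the stress is zero.

σ ≈ 0 MPa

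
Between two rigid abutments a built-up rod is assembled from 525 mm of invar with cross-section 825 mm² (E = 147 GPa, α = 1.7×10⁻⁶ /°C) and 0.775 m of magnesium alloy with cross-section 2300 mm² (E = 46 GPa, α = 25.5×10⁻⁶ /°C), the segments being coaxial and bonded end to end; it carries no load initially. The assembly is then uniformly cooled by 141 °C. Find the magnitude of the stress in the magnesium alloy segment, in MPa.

σ ≈ 109 MPa (tensile)

With the walls removed the bar would change length by δ_free = Σ αᵢΔT Lᵢ = 1.7×10⁻⁶×141×525 + 25.5×10⁻⁶×141×775 = 2.912 mm.
Since the ends are fixed, an axial force P builds up, equal in every segment, with P · Σ Lᵢ/(AᵢEᵢ) = δ_free.
The series flexibility is Σ Lᵢ/(AᵢEᵢ) = 525/(825×147×10³) + 775/(2300×46×10³) = 1.165×10⁻⁵ mm/N.
P = 2.912 / 1.165×10⁻⁵ = 249900 N = 249.9 kN, tensile.
σ_{magnesium alloy} = P / A = 249900 / 2300 = 108.7 MPa.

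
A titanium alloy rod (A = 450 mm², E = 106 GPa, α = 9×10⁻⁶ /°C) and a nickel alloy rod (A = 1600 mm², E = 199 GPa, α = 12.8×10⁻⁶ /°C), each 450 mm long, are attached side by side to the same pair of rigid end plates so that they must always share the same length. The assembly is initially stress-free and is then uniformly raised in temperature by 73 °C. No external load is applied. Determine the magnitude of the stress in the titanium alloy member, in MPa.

Both members must finish at the same length. With the larger α, the nickel alloy tends to over-expand; the plates restrain it, putting the nickel alloy in compression and the titanium alloy in tension. With no external load the two internal forces are equal and opposite, magnitude P.
Setting the final lengths equal and cancelling L: (α₁ − α₂)ΔT = P/(A₁E₁) + P/(A₂E₂).
|α₁ − α₂|·ΔT = 3.8×10⁻⁶ × 73 = 0.0002774.
1/(A₁E₁) + 1/(A₂E₂) = 1/(450×106×10³) + 1/(1600×199×10³) = 2.411×10⁻⁸ N⁻¹.
So P = 0.0002774 / 2.411×10⁻⁸ = 11.51 kN.
σ_{titanium alloy} = P/A₁ = 11510/450 = 25.57 MPa, tensile.

σ ≈ 25.6 MPa (tensile)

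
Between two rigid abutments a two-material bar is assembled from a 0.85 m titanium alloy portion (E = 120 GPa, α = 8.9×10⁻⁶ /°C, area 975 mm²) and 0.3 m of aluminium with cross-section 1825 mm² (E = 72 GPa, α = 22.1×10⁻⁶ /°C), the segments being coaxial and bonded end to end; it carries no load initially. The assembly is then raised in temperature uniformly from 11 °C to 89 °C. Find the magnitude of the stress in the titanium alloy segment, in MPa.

σ ≈ 119 MPa (compressive)

Free thermal expansion of the whole bar: Σ αᵢΔT Lᵢ = 8.9×10⁻⁶×78×850 + 22.1×10⁻⁶×78×300 = 1.107 mm.
The rigid supports impose zero overall length change; the single axial force P common to all segments must satisfy P Σ Lᵢ/(AᵢEᵢ) = δ_free.
Σ Lᵢ/(AᵢEᵢ) = 850/(975×120×10³) + 300/(1825×72×10³) = 9.548×10⁻⁶ mm/N.
Hence P = δ_free / Σ(L/AE) = 1.107/9.548×10⁻⁶ = 116 kN (compressive).
σ_{titanium alloy} = P / A = 116000 / 975 = 118.9 MPa.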